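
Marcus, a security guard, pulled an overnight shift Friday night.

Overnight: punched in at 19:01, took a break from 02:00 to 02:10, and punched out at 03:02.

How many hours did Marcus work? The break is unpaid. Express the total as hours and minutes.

Overnight: 19:01 → midnight = 4 h 59 min; midnight → 03:02 = 3 h 2 min; span 8 h 1 min; less 10 min break → 7 h 51 min

7 h 51 min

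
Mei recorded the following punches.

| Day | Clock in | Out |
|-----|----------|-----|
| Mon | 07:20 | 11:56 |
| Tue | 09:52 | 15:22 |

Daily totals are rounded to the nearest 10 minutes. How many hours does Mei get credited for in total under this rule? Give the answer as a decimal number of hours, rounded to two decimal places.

Mon: 07:20–11:56 = 4 h 36 min → rounds to 4 h 40 min
Tue: 09:52–15:22 = 5 h 30 min → rounds to 5 h 30 min
Total credited: 10 h 10 min.

10.17 hours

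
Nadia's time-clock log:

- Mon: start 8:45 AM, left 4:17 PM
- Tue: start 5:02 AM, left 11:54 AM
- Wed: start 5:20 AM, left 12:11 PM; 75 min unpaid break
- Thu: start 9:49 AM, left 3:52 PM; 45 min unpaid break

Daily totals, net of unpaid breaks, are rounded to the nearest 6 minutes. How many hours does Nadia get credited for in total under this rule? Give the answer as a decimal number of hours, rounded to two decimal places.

Mon: 8:45 AM–4:17 PM = 7 h 32 min → rounds to 7 h 30 min
Tue: 5:02 AM–11:54 AM = 6 h 52 min → rounds to 6 h 54 min
Wed: 5:20 AM–12:11 PM = 6 h 51 min − 75 min = 5 h 36 min → rounds to 5 h 36 min
Thu: 9:49 AM–3:52 PM = 6 h 3 min − 45 min = 5 h 18 min → rounds to 5 h 18 min
Total credited: 25 h 18 min.

25.30 hours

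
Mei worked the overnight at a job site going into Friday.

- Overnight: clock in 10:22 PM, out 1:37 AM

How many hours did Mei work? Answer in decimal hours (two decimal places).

3.25 hours

Overnight: 10:22 PM → midnight = 1 h 38 min; midnight → 1:37 AM = 1 h 37 min; span 3 h 15 min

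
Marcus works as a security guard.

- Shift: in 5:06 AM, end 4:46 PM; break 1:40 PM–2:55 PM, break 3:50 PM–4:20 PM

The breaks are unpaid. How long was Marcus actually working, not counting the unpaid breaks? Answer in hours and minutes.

9 h 55 min

Shift: 5:06 AM–4:46 PM = 11 h 40 min; less 105 min break → 9 h 55 min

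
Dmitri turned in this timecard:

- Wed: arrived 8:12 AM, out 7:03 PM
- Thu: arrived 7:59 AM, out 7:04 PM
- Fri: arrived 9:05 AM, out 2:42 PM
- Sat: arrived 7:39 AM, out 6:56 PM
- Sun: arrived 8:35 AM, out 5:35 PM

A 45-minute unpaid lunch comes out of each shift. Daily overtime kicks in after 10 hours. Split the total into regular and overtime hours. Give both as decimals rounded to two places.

Regular 43.12 hours, overtime 0.97 hours

Wed: 8:12 AM–7:03 PM = 10 h 51 min; less 45 min break → 10 h 6 min
Thu: 7:59 AM–7:04 PM = 11 h 5 min; less 45 min break → 10 h 20 min
Fri: 9:05 AM–2:42 PM = 5 h 37 min; less 45 min break → 4 h 52 min
Sat: 7:39 AM–6:56 PM = 11 h 17 min; less 45 min break → 10 h 32 min
Sun: 8:35 AM–5:35 PM = 9 h 0 min; less 45 min break → 8 h 15 min
Wed reg 10 h 0 min / OT 0 h 6 min; Thu reg 10 h 0 min / OT 0 h 20 min; Fri reg 4 h 52 min / OT 0 h 0 min; Sat reg 10 h 0 min / OT 0 h 32 min; Sun reg 8 h 15 min / OT 0 h 0 min.
Totals: regular 43 h 7 min, overtime 0 h 58 min.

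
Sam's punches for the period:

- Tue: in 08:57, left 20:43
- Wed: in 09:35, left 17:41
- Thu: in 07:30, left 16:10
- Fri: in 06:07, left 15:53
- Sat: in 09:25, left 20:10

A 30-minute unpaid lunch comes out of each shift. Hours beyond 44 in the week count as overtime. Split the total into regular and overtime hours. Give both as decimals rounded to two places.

Regular 44.00 hours, overtime 2.55 hours

Tue: 08:57–20:43 = 11 h 46 min; less 30 min break → 11 h 16 min
Wed: 09:35–17:41 = 8 h 6 min; less 30 min break → 7 h 36 min
Thu: 07:30–16:10 = 8 h 40 min; less 30 min break → 8 h 10 min
Fri: 06:07–15:53 = 9 h 46 min; less 30 min break → 9 h 16 min
Sat: 09:25–20:10 = 10 h 45 min; less 30 min break → 10 h 15 min
Total worked: 46 h 33 min = 46.55 h.
Threshold 44 h → overtime 2 h 33 min, regular 44 h 0 min.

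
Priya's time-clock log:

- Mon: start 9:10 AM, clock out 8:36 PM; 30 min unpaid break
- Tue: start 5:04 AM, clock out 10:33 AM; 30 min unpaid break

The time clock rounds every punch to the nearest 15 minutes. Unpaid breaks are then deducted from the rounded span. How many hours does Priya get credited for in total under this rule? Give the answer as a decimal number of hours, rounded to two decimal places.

Mon: in 9:10 AM→9:15 AM, out 8:36 PM→8:30 PM; 11 h 15 min − 30 min = 10 h 45 min
Tue: in 5:04 AM→5:00 AM, out 10:33 AM→10:30 AM; 5 h 30 min − 30 min = 5 h 0 min
Total credited: 15 h 45 min.

15.75 hours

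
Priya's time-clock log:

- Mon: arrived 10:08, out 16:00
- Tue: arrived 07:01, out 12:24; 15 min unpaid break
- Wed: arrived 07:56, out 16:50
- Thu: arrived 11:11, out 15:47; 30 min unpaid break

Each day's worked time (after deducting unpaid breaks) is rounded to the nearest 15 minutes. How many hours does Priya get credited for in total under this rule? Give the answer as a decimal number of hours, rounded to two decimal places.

24.00 hours

Mon: 10:08–16:00 = 5 h 52 min → rounds to 5 h 45 min
Tue: 07:01–12:24 = 5 h 23 min − 15 min = 5 h 8 min → rounds to 5 h 15 min
Wed: 07:56–16:50 = 8 h 54 min → rounds to 9 h 0 min
Thu: 11:11–15:47 = 4 h 36 min − 30 min = 4 h 6 min → rounds to 4 h 0 min
Total credited: 24 h 0 min.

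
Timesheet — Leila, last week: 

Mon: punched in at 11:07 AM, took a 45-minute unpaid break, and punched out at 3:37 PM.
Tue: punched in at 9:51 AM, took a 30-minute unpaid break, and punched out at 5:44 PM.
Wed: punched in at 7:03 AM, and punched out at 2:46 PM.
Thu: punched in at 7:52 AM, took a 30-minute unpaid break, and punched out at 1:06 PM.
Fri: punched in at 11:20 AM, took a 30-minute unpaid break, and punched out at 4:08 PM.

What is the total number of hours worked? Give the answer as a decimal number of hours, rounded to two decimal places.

27.88 hours

Mon: 11:07 AM–3:37 PM = 4 h 30 min; less 45 min break → 3 h 45 min
Tue: 9:51 AM–5:44 PM = 7 h 53 min; less 30 min break → 7 h 23 min
Wed: 7:03 AM–2:46 PM = 7 h 43 min
Thu: 7:52 AM–1:06 PM = 5 h 14 min; less 30 min break → 4 h 44 min
Fri: 11:20 AM–4:08 PM = 4 h 48 min; less 30 min break → 4 h 18 min
Total: 3 h 45 min + 7 h 23 min + 7 h 43 min + 4 h 44 min + 4 h 18 min = 27 h 53 min.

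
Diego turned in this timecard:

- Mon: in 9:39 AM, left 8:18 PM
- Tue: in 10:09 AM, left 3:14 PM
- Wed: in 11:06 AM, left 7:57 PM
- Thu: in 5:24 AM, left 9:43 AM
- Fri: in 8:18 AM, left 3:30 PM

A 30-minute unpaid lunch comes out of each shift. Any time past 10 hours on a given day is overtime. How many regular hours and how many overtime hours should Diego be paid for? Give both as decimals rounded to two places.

Regular 33.45 hours, overtime 0.15 hours

Mon: 9:39 AM–8:18 PM = 10 h 39 min; less 30 min break → 10 h 9 min
Tue: 10:09 AM–3:14 PM = 5 h 5 min; less 30 min break → 4 h 35 min
Wed: 11:06 AM–7:57 PM = 8 h 51 min; less 30 min break → 8 h 21 min
Thu: 5:24 AM–9:43 AM = 4 h 19 min; less 30 min break → 3 h 49 min
Fri: 8:18 AM–3:30 PM = 7 h 12 min; less 30 min break → 6 h 42 min
Mon reg 10 h 0 min / OT 0 h 9 min; Tue reg 4 h 35 min / OT 0 h 0 min; Wed reg 8 h 21 min / OT 0 h 0 min; Thu reg 3 h 49 min / OT 0 h 0 min; Fri reg 6 h 42 min / OT 0 h 0 min.
Totals: regular 33 h 27 min, overtime 0 h 9 min.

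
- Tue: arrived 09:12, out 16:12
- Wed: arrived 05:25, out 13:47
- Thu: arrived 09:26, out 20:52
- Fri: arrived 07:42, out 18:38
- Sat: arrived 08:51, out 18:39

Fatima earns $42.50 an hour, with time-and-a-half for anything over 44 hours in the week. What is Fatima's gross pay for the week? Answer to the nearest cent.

Tue: 09:12–16:12 = 7 h 0 min
Wed: 05:25–13:47 = 8 h 22 min
Thu: 09:26–20:52 = 11 h 26 min
Fri: 07:42–18:38 = 10 h 56 min
Sat: 08:51–18:39 = 9 h 48 min
Total worked: 47 h 32 min = 2852 min.
Regular 44 h 0 min = 2640 min at $42.50/h; overtime 3 h 32 min = 212 min at $63.75/h.
Pay = (2640 × $42.50 + 212 × $63.75) ÷ 60 = $2095.25.

$2095.25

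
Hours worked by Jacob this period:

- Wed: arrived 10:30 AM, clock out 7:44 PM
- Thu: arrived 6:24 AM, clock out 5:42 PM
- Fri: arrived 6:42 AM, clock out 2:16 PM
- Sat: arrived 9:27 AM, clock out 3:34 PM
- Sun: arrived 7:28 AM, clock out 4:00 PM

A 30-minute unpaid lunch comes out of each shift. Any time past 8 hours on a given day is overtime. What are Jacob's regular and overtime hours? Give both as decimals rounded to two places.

Wed: 10:30 AM–7:44 PM = 9 h 14 min; less 30 min break → 8 h 44 min
Thu: 6:24 AM–5:42 PM = 11 h 18 min; less 30 min break → 10 h 48 min
Fri: 6:42 AM–2:16 PM = 7 h 34 min; less 30 min break → 7 h 4 min
Sat: 9:27 AM–3:34 PM = 6 h 7 min; less 30 min break → 5 h 37 min
Sun: 7:28 AM–4:00 PM = 8 h 32 min; less 30 min break → 8 h 2 min
Wed reg 8 h 0 min / OT 0 h 44 min; Thu reg 8 h 0 min / OT 2 h 48 min; Fri reg 7 h 4 min / OT 0 h 0 min; Sat reg 5 h 37 min / OT 0 h 0 min; Sun reg 8 h 0 min / OT 0 h 2 min.
Totals: regular 36 h 41 min, overtime 3 h 34 min.

Regular 36.68 hours, overtime 3.57 hours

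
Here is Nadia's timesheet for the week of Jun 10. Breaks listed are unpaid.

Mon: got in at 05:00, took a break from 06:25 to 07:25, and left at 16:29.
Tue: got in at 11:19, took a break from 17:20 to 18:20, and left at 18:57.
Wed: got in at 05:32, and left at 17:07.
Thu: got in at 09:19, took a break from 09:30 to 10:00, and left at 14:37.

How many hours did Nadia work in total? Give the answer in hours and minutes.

33 h 30 min

Mon: 05:00–16:29 = 11 h 29 min; less 60 min break → 10 h 29 min
Tue: 11:19–18:57 = 7 h 38 min; less 60 min break → 6 h 38 min
Wed: 05:32–17:07 = 11 h 35 min
Thu: 09:19–14:37 = 5 h 18 min; less 30 min break → 4 h 48 min
Total: 10 h 29 min + 6 h 38 min + 11 h 35 min + 4 h 48 min = 33 h 30 min.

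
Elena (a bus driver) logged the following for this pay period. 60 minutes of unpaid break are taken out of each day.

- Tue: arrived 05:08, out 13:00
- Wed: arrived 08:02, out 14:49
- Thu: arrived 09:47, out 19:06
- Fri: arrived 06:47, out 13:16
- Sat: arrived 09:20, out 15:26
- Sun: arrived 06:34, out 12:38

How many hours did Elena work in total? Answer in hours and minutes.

Tue: 05:08–13:00 = 7 h 52 min; less 60 min break → 6 h 52 min
Wed: 08:02–14:49 = 6 h 47 min; less 60 min break → 5 h 47 min
Thu: 09:47–19:06 = 9 h 19 min; less 60 min break → 8 h 19 min
Fri: 06:47–13:16 = 6 h 29 min; less 60 min break → 5 h 29 min
Sat: 09:20–15:26 = 6 h 6 min; less 60 min break → 5 h 6 min
Sun: 06:34–12:38 = 6 h 4 min; less 60 min break → 5 h 4 min
Total: 6 h 52 min + 5 h 47 min + 8 h 19 min + 5 h 29 min + 5 h 6 min + 5 h 4 min = 36 h 37 min.

36 h 37 min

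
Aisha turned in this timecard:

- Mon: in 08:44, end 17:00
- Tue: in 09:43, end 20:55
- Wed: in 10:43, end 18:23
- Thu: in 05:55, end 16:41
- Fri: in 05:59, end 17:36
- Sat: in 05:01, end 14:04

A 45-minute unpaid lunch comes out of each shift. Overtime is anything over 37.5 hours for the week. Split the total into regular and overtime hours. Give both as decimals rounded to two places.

Mon: 08:44–17:00 = 8 h 16 min; less 45 min break → 7 h 31 min
Tue: 09:43–20:55 = 11 h 12 min; less 45 min break → 10 h 27 min
Wed: 10:43–18:23 = 7 h 40 min; less 45 min break → 6 h 55 min
Thu: 05:55–16:41 = 10 h 46 min; less 45 min break → 10 h 1 min
Fri: 05:59–17:36 = 11 h 37 min; less 45 min break → 10 h 52 min
Sat: 05:01–14:04 = 9 h 3 min; less 45 min break → 8 h 18 min
Total worked: 54 h 4 min = 54.07 h.
Threshold 37.5 h → overtime 16 h 34 min, regular 37 h 30 min.

Regular 37.50 hours, overtime 16.57 hours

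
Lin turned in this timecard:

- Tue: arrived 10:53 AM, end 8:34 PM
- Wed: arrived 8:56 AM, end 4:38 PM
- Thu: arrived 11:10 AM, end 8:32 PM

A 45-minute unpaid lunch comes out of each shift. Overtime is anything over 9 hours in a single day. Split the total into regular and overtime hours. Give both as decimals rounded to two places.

Tue: 10:53 AM–8:34 PM = 9 h 41 min; less 45 min break → 8 h 56 min
Wed: 8:56 AM–4:38 PM = 7 h 42 min; less 45 min break → 6 h 57 min
Thu: 11:10 AM–8:32 PM = 9 h 22 min; less 45 min break → 8 h 37 min
Tue reg 8 h 56 min / OT 0 h 0 min; Wed reg 6 h 57 min / OT 0 h 0 min; Thu reg 8 h 37 min / OT 0 h 0 min.
Totals: regular 24 h 30 min, overtime 0 h 0 min.

Regular 24.50 hours, overtime 0.00 hours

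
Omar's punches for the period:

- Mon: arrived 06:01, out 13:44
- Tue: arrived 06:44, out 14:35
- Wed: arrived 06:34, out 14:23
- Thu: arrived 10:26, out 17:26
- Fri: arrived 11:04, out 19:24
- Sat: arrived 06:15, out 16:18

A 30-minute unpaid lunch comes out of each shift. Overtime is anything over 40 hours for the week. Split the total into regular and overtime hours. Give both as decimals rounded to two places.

Mon: 06:01–13:44 = 7 h 43 min; less 30 min break → 7 h 13 min
Tue: 06:44–14:35 = 7 h 51 min; less 30 min break → 7 h 21 min
Wed: 06:34–14:23 = 7 h 49 min; less 30 min break → 7 h 19 min
Thu: 10:26–17:26 = 7 h 0 min; less 30 min break → 6 h 30 min
Fri: 11:04–19:24 = 8 h 20 min; less 30 min break → 7 h 50 min
Sat: 06:15–16:18 = 10 h 3 min; less 30 min break → 9 h 33 min
Total worked: 45 h 46 min = 45.77 h.
Threshold 40 h → overtime 5 h 46 min, regular 40 h 0 min.

Regular 40.00 hours, overtime 5.77 hours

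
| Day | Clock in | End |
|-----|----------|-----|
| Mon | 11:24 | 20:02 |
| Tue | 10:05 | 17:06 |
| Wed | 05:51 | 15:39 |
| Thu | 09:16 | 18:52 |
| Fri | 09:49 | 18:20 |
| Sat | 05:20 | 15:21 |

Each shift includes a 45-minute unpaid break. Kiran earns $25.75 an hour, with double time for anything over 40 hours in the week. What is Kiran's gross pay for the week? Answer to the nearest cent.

Mon: 11:24–20:02 = 8 h 38 min; less 45 min break → 7 h 53 min
Tue: 10:05–17:06 = 7 h 1 min; less 45 min break → 6 h 16 min
Wed: 05:51–15:39 = 9 h 48 min; less 45 min break → 9 h 3 min
Thu: 09:16–18:52 = 9 h 36 min; less 45 min break → 8 h 51 min
Fri: 09:49–18:20 = 8 h 31 min; less 45 min break → 7 h 46 min
Sat: 05:20–15:21 = 10 h 1 min; less 45 min break → 9 h 16 min
Total worked: 49 h 5 min = 2945 min.
Regular 40 h 0 min = 2400 min at $25.75/h; overtime 9 h 5 min = 545 min at $51.50/h.
Pay = (2400 × $25.75 + 545 × $51.50) ÷ 60 = $1497.79.

$1497.79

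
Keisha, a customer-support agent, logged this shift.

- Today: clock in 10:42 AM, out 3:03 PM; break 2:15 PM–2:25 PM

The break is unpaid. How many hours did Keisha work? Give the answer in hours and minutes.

Today: 10:42 AM–3:03 PM = 4 h 21 min; less 10 min break → 4 h 11 min

4 h 11 min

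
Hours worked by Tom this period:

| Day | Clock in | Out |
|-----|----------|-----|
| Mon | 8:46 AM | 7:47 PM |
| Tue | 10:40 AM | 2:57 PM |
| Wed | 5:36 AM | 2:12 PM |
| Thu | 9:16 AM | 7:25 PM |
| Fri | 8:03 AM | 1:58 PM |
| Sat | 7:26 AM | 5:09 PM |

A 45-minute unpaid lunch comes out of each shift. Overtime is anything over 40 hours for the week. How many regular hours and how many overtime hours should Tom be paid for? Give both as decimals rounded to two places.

Regular 40.00 hours, overtime 5.18 hours

Mon: 8:46 AM–7:47 PM = 11 h 1 min; less 45 min break → 10 h 16 min
Tue: 10:40 AM–2:57 PM = 4 h 17 min; less 45 min break → 3 h 32 min
Wed: 5:36 AM–2:12 PM = 8 h 36 min; less 45 min break → 7 h 51 min
Thu: 9:16 AM–7:25 PM = 10 h 9 min; less 45 min break → 9 h 24 min
Fri: 8:03 AM–1:58 PM = 5 h 55 min; less 45 min break → 5 h 10 min
Sat: 7:26 AM–5:09 PM = 9 h 43 min; less 45 min break → 8 h 58 min
Total worked: 45 h 11 min = 45.18 h.
Threshold 40 h → overtime 5 h 11 min, regular 40 h 0 min.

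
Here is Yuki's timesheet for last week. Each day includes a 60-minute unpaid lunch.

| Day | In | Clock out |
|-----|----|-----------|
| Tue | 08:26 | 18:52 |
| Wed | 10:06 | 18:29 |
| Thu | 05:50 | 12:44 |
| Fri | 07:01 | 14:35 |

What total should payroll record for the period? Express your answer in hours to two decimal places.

Tue: 08:26–18:52 = 10 h 26 min; less 60 min break → 9 h 26 min
Wed: 10:06–18:29 = 8 h 23 min; less 60 min break → 7 h 23 min
Thu: 05:50–12:44 = 6 h 54 min; less 60 min break → 5 h 54 min
Fri: 07:01–14:35 = 7 h 34 min; less 60 min break → 6 h 34 min
Total: 9 h 26 min + 7 h 23 min + 5 h 54 min + 6 h 34 min = 29 h 17 min.

29.28 hours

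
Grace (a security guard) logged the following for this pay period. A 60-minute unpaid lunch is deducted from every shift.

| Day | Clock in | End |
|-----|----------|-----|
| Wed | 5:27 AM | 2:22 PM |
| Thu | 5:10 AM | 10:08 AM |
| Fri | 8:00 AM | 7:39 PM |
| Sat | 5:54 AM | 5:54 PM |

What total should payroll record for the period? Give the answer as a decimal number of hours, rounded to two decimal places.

33.53 hours

Wed: 5:27 AM–2:22 PM = 8 h 55 min; less 60 min break → 7 h 55 min
Thu: 5:10 AM–10:08 AM = 4 h 58 min; less 60 min break → 3 h 58 min
Fri: 8:00 AM–7:39 PM = 11 h 39 min; less 60 min break → 10 h 39 min
Sat: 5:54 AM–5:54 PM = 12 h 0 min; less 60 min break → 11 h 0 min
Total: 7 h 55 min + 3 h 58 min + 10 h 39 min + 11 h 0 min = 33 h 32 min.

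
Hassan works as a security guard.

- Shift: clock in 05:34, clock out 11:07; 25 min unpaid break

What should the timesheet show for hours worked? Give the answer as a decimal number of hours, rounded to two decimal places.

5.13 hours

Shift: 05:34–11:07 = 5 h 33 min; less 25 min break → 5 h 8 min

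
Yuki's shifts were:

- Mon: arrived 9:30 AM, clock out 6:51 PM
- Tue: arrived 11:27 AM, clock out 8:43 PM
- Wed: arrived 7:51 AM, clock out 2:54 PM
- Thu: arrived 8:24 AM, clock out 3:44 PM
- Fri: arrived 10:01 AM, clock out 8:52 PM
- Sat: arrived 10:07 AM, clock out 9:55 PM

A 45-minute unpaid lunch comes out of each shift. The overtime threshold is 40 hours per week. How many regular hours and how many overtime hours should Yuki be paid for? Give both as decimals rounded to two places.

Mon: 9:30 AM–6:51 PM = 9 h 21 min; less 45 min break → 8 h 36 min
Tue: 11:27 AM–8:43 PM = 9 h 16 min; less 45 min break → 8 h 31 min
Wed: 7:51 AM–2:54 PM = 7 h 3 min; less 45 min break → 6 h 18 min
Thu: 8:24 AM–3:44 PM = 7 h 20 min; less 45 min break → 6 h 35 min
Fri: 10:01 AM–8:52 PM = 10 h 51 min; less 45 min break → 10 h 6 min
Sat: 10:07 AM–9:55 PM = 11 h 48 min; less 45 min break → 11 h 3 min
Total worked: 51 h 9 min = 51.15 h.
Threshold 40 h → overtime 11 h 9 min, regular 40 h 0 min.

Regular 40.00 hours, overtime 11.15 hours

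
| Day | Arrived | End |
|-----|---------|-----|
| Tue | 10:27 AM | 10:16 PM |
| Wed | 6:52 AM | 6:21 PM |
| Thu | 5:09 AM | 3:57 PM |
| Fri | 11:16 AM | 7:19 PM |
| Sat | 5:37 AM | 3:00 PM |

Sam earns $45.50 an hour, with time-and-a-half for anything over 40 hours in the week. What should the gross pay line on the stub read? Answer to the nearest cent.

Tue: 10:27 AM–10:16 PM = 11 h 49 min
Wed: 6:52 AM–6:21 PM = 11 h 29 min
Thu: 5:09 AM–3:57 PM = 10 h 48 min
Fri: 11:16 AM–7:19 PM = 8 h 3 min
Sat: 5:37 AM–3:00 PM = 9 h 23 min
Total worked: 51 h 32 min = 3092 min.
Regular 40 h 0 min = 2400 min at $45.50/h; overtime 11 h 32 min = 692 min at $68.25/h.
Pay = (2400 × $45.50 + 692 × $68.25) ÷ 60 = $2607.15.

$2607.15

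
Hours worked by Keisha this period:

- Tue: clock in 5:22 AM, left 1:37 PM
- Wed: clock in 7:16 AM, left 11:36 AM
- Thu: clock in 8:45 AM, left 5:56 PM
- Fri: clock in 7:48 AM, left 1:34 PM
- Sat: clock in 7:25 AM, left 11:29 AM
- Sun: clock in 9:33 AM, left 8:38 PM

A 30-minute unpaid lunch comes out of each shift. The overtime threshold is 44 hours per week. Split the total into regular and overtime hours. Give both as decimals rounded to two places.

Tue: 5:22 AM–1:37 PM = 8 h 15 min; less 30 min break → 7 h 45 min
Wed: 7:16 AM–11:36 AM = 4 h 20 min; less 30 min break → 3 h 50 min
Thu: 8:45 AM–5:56 PM = 9 h 11 min; less 30 min break → 8 h 41 min
Fri: 7:48 AM–1:34 PM = 5 h 46 min; less 30 min break → 5 h 16 min
Sat: 7:25 AM–11:29 AM = 4 h 4 min; less 30 min break → 3 h 34 min
Sun: 9:33 AM–8:38 PM = 11 h 5 min; less 30 min break → 10 h 35 min
Total worked: 39 h 41 min = 39.68 h.
Threshold 44 h → overtime 0 h 0 min, regular 39 h 41 min.

Regular 39.68 hours, overtime 0.00 hours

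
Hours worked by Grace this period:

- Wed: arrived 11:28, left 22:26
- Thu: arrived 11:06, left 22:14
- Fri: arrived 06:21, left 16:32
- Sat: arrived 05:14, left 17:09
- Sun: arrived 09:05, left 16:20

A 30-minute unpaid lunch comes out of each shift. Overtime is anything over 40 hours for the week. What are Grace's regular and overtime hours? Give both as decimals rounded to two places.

Wed: 11:28–22:26 = 10 h 58 min; less 30 min break → 10 h 28 min
Thu: 11:06–22:14 = 11 h 8 min; less 30 min break → 10 h 38 min
Fri: 06:21–16:32 = 10 h 11 min; less 30 min break → 9 h 41 min
Sat: 05:14–17:09 = 11 h 55 min; less 30 min break → 11 h 25 min
Sun: 09:05–16:20 = 7 h 15 min; less 30 min break → 6 h 45 min
Total worked: 48 h 57 min = 48.95 h.
Threshold 40 h → overtime 8 h 57 min, regular 40 h 0 min.

Regular 40.00 hours, overtime 8.95 hours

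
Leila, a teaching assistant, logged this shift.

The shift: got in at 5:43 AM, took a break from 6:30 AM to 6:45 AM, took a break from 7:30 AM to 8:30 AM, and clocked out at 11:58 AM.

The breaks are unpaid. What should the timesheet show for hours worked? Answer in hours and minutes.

The shift: 5:43 AM–11:58 AM = 6 h 15 min; less 75 min break → 5 h 0 min

5 h 0 min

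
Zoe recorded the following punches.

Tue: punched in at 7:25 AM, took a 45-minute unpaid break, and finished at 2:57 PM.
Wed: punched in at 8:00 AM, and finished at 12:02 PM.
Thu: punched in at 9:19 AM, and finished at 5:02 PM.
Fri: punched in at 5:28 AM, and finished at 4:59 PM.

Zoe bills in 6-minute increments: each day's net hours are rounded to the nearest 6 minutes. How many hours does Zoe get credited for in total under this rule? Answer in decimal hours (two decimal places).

30.00 hours

Tue: 7:25 AM–2:57 PM = 7 h 32 min − 45 min = 6 h 47 min → rounds to 6 h 48 min
Wed: 8:00 AM–12:02 PM = 4 h 2 min → rounds to 4 h 0 min
Thu: 9:19 AM–5:02 PM = 7 h 43 min → rounds to 7 h 42 min
Fri: 5:28 AM–4:59 PM = 11 h 31 min → rounds to 11 h 30 min
Total credited: 30 h 0 min.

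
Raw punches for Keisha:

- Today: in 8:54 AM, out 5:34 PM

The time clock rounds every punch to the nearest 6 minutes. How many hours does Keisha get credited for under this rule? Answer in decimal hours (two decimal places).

Today: in 8:54 AM→8:54 AM, out 5:34 PM→5:36 PM; 8 h 42 min

8.70 hours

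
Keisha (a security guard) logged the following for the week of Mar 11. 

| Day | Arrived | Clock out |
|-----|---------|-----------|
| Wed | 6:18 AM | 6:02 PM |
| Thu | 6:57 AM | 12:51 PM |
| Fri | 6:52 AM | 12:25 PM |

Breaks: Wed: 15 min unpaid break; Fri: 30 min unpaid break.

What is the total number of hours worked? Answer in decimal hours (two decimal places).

Wed: 6:18 AM–6:02 PM = 11 h 44 min; less 15 min break → 11 h 29 min
Thu: 6:57 AM–12:51 PM = 5 h 54 min
Fri: 6:52 AM–12:25 PM = 5 h 33 min; less 30 min break → 5 h 3 min
Total: 11 h 29 min + 5 h 54 min + 5 h 3 min = 22 h 26 min.

22.43 hours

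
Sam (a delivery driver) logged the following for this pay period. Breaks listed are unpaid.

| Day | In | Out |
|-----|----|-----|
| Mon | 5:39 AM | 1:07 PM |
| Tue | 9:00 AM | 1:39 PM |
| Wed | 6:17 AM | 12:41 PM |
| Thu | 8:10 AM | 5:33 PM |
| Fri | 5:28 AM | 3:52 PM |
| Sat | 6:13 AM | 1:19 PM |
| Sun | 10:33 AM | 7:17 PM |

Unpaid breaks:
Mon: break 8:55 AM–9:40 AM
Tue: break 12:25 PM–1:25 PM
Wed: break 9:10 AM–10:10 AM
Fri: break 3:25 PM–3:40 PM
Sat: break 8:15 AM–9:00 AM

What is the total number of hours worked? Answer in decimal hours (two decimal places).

Mon: 5:39 AM–1:07 PM = 7 h 28 min; less 45 min break → 6 h 43 min
Tue: 9:00 AM–1:39 PM = 4 h 39 min; less 60 min break → 3 h 39 min
Wed: 6:17 AM–12:41 PM = 6 h 24 min; less 60 min break → 5 h 24 min
Thu: 8:10 AM–5:33 PM = 9 h 23 min
Fri: 5:28 AM–3:52 PM = 10 h 24 min; less 15 min break → 10 h 9 min
Sat: 6:13 AM–1:19 PM = 7 h 6 min; less 45 min break → 6 h 21 min
Sun: 10:33 AM–7:17 PM = 8 h 44 min
Total: 6 h 43 min + 3 h 39 min + 5 h 24 min + 9 h 23 min + 10 h 9 min + 6 h 21 min + 8 h 44 min = 50 h 23 min.

50.38 hours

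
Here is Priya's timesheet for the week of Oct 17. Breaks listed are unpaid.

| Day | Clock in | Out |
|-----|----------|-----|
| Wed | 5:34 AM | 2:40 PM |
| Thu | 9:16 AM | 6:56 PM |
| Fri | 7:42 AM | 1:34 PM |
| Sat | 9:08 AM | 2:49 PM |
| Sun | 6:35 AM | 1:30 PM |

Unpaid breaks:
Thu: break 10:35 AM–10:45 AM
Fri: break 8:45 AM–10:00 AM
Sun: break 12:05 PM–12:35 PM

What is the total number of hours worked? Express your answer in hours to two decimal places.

Wed: 5:34 AM–2:40 PM = 9 h 6 min
Thu: 9:16 AM–6:56 PM = 9 h 40 min; less 10 min break → 9 h 30 min
Fri: 7:42 AM–1:34 PM = 5 h 52 min; less 75 min break → 4 h 37 min
Sat: 9:08 AM–2:49 PM = 5 h 41 min
Sun: 6:35 AM–1:30 PM = 6 h 55 min; less 30 min break → 6 h 25 min
Total: 9 h 6 min + 9 h 30 min + 4 h 37 min + 5 h 41 min + 6 h 25 min = 35 h 19 min.

35.32 hours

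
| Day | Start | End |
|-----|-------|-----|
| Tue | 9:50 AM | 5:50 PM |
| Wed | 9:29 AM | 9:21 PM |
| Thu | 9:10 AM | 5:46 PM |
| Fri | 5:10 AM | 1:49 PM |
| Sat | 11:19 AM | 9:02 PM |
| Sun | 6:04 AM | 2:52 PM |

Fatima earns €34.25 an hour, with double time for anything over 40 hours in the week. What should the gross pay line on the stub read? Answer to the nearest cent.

€2440.88

Tue: 9:50 AM–5:50 PM = 8 h 0 min
Wed: 9:29 AM–9:21 PM = 11 h 52 min
Thu: 9:10 AM–5:46 PM = 8 h 36 min
Fri: 5:10 AM–1:49 PM = 8 h 39 min
Sat: 11:19 AM–9:02 PM = 9 h 43 min
Sun: 6:04 AM–2:52 PM = 8 h 48 min
Total worked: 55 h 38 min = 3338 min.
Regular 40 h 0 min = 2400 min at €34.25/h; overtime 15 h 38 min = 938 min at €68.50/h.
Pay = (2400 × €34.25 + 938 × €68.50) ÷ 60 = €2440.88.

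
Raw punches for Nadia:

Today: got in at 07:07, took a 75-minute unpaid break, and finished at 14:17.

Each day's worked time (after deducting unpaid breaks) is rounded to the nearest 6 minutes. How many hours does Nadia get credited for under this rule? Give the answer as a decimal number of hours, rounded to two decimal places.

Today: 07:07–14:17 = 7 h 10 min − 75 min = 5 h 55 min → rounds to 5 h 54 min

5.90 hours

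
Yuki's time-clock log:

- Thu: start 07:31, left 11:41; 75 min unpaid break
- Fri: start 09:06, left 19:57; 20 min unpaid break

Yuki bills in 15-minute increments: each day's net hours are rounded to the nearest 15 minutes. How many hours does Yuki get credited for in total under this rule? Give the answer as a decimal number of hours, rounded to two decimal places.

Thu: 07:31–11:41 = 4 h 10 min − 75 min = 2 h 55 min → rounds to 3 h 0 min
Fri: 09:06–19:57 = 10 h 51 min − 20 min = 10 h 31 min → rounds to 10 h 30 min
Total credited: 13 h 30 min.

13.50 hours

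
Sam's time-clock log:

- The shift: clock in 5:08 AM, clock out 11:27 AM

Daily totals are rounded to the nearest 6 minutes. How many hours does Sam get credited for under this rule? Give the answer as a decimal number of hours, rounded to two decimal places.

The shift: 5:08 AM–11:27 AM = 6 h 19 min → rounds to 6 h 18 min

6.30 hours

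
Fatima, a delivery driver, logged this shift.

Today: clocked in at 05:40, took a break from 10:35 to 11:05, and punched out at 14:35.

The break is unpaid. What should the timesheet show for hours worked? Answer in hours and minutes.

Today: 05:40–14:35 = 8 h 55 min; less 30 min break → 8 h 25 min

8 h 25 min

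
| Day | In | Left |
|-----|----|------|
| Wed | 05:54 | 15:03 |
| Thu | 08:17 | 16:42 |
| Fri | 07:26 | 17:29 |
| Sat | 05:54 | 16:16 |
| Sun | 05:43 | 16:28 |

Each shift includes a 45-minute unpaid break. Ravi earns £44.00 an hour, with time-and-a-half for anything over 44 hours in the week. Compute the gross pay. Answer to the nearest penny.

Wed: 05:54–15:03 = 9 h 9 min; less 45 min break → 8 h 24 min
Thu: 08:17–16:42 = 8 h 25 min; less 45 min break → 7 h 40 min
Fri: 07:26–17:29 = 10 h 3 min; less 45 min break → 9 h 18 min
Sat: 05:54–16:16 = 10 h 22 min; less 45 min break → 9 h 37 min
Sun: 05:43–16:28 = 10 h 45 min; less 45 min break → 10 h 0 min
Total worked: 44 h 59 min = 2699 min.
Regular 44 h 0 min = 2640 min at £44.00/h; overtime 0 h 59 min = 59 min at £66.00/h.
Pay = (2640 × £44.00 + 59 × £66.00) ÷ 60 = £2000.90.

£2000.90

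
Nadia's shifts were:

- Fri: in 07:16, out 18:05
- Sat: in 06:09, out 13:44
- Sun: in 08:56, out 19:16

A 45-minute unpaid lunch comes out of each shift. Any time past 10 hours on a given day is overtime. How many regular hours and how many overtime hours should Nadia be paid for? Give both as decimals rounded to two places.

Fri: 07:16–18:05 = 10 h 49 min; less 45 min break → 10 h 4 min
Sat: 06:09–13:44 = 7 h 35 min; less 45 min break → 6 h 50 min
Sun: 08:56–19:16 = 10 h 20 min; less 45 min break → 9 h 35 min
Fri reg 10 h 0 min / OT 0 h 4 min; Sat reg 6 h 50 min / OT 0 h 0 min; Sun reg 9 h 35 min / OT 0 h 0 min.
Totals: regular 26 h 25 min, overtime 0 h 4 min.

Regular 26.42 hours, overtime 0.07 hours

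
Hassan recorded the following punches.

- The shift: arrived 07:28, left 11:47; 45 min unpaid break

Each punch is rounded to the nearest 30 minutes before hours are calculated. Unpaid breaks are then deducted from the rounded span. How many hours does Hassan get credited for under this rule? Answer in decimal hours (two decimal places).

3.75 hours

The shift: in 07:28→07:30, out 11:47→12:00; 4 h 30 min − 45 min = 3 h 45 min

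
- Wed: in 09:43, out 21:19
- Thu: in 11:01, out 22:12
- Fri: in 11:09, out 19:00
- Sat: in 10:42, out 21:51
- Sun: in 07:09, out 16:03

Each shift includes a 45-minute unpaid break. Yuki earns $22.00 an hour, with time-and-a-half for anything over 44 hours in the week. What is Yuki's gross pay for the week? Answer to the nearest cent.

$1064.80

Wed: 09:43–21:19 = 11 h 36 min; less 45 min break → 10 h 51 min
Thu: 11:01–22:12 = 11 h 11 min; less 45 min break → 10 h 26 min
Fri: 11:09–19:00 = 7 h 51 min; less 45 min break → 7 h 6 min
Sat: 10:42–21:51 = 11 h 9 min; less 45 min break → 10 h 24 min
Sun: 07:09–16:03 = 8 h 54 min; less 45 min break → 8 h 9 min
Total worked: 46 h 56 min = 2816 min.
Regular 44 h 0 min = 2640 min at $22.00/h; overtime 2 h 56 min = 176 min at $33.00/h.
Pay = (2640 × $22.00 + 176 × $33.00) ÷ 60 = $1064.80.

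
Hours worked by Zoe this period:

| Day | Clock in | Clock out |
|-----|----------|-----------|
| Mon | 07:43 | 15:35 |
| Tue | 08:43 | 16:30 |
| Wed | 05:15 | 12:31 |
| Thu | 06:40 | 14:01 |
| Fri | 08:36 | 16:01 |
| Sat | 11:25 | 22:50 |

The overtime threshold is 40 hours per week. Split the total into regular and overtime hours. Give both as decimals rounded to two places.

Mon: 07:43–15:35 = 7 h 52 min
Tue: 08:43–16:30 = 7 h 47 min
Wed: 05:15–12:31 = 7 h 16 min
Thu: 06:40–14:01 = 7 h 21 min
Fri: 08:36–16:01 = 7 h 25 min
Sat: 11:25–22:50 = 11 h 25 min
Total worked: 49 h 6 min = 49.10 h.
Threshold 40 h → overtime 9 h 6 min, regular 40 h 0 min.

Regular 40.00 hours, overtime 9.10 hours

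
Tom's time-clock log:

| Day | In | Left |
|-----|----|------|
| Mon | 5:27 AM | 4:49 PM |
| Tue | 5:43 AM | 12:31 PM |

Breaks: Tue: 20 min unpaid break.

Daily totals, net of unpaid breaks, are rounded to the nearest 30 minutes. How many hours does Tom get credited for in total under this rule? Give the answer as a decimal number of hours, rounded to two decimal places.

Mon: 5:27 AM–4:49 PM = 11 h 22 min → rounds to 11 h 30 min
Tue: 5:43 AM–12:31 PM = 6 h 48 min − 20 min = 6 h 28 min → rounds to 6 h 30 min
Total credited: 18 h 0 min.

18.00 hours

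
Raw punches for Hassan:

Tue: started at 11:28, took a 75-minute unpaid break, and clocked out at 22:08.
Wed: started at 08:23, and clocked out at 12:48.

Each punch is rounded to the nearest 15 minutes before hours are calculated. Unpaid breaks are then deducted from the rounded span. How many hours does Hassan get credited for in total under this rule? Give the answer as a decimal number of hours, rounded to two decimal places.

Tue: in 11:28→11:30, out 22:08→22:15; 10 h 45 min − 75 min = 9 h 30 min
Wed: in 08:23→08:30, out 12:48→12:45; 4 h 15 min
Total credited: 13 h 45 min.

13.75 hours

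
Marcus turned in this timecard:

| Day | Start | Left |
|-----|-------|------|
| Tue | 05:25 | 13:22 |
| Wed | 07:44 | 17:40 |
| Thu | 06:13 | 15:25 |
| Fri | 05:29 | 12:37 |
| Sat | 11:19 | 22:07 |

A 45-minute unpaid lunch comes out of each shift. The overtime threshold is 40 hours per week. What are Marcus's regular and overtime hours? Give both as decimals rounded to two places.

Tue: 05:25–13:22 = 7 h 57 min; less 45 min break → 7 h 12 min
Wed: 07:44–17:40 = 9 h 56 min; less 45 min break → 9 h 11 min
Thu: 06:13–15:25 = 9 h 12 min; less 45 min break → 8 h 27 min
Fri: 05:29–12:37 = 7 h 8 min; less 45 min break → 6 h 23 min
Sat: 11:19–22:07 = 10 h 48 min; less 45 min break → 10 h 3 min
Total worked: 41 h 16 min = 41.27 h.
Threshold 40 h → overtime 1 h 16 min, regular 40 h 0 min.

Regular 40.00 hours, overtime 1.27 hours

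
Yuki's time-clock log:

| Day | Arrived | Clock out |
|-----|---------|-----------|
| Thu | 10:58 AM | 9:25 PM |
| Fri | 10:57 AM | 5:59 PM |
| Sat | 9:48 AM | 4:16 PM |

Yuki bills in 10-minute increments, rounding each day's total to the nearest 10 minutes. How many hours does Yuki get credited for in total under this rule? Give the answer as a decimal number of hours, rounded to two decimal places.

24.00 hours

Thu: 10:58 AM–9:25 PM = 10 h 27 min → rounds to 10 h 30 min
Fri: 10:57 AM–5:59 PM = 7 h 2 min → rounds to 7 h 0 min
Sat: 9:48 AM–4:16 PM = 6 h 28 min → rounds to 6 h 30 min
Total credited: 24 h 0 min.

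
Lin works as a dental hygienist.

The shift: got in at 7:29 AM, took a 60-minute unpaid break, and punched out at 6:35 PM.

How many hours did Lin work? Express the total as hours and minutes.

The shift: 7:29 AM–6:35 PM = 11 h 6 min; less 60 min break → 10 h 6 min

10 h 6 min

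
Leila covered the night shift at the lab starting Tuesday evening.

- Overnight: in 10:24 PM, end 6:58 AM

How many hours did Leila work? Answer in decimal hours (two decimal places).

8.57 hours

Overnight: 10:24 PM → midnight = 1 h 36 min; midnight → 6:58 AM = 6 h 58 min; span 8 h 34 min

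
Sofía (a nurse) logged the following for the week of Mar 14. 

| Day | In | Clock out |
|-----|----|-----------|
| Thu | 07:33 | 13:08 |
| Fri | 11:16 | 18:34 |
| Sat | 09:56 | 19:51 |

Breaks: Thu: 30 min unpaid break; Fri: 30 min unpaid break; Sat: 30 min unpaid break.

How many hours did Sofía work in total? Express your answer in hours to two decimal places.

21.30 hours

Thu: 07:33–13:08 = 5 h 35 min; less 30 min break → 5 h 5 min
Fri: 11:16–18:34 = 7 h 18 min; less 30 min break → 6 h 48 min
Sat: 09:56–19:51 = 9 h 55 min; less 30 min break → 9 h 25 min
Total: 5 h 5 min + 6 h 48 min + 9 h 25 min = 21 h 18 min.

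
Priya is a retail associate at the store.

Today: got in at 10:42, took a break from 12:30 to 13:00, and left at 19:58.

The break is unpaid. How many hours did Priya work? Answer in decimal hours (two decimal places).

Today: 10:42–19:58 = 9 h 16 min; less 30 min break → 8 h 46 min

8.77 hours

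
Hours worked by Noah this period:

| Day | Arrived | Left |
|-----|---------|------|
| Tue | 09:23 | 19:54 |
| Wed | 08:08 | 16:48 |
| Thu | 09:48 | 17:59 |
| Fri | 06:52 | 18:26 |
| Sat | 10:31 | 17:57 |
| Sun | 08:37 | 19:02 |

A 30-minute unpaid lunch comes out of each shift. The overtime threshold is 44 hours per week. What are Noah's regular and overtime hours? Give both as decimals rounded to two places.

Tue: 09:23–19:54 = 10 h 31 min; less 30 min break → 10 h 1 min
Wed: 08:08–16:48 = 8 h 40 min; less 30 min break → 8 h 10 min
Thu: 09:48–17:59 = 8 h 11 min; less 30 min break → 7 h 41 min
Fri: 06:52–18:26 = 11 h 34 min; less 30 min break → 11 h 4 min
Sat: 10:31–17:57 = 7 h 26 min; less 30 min break → 6 h 56 min
Sun: 08:37–19:02 = 10 h 25 min; less 30 min break → 9 h 55 min
Total worked: 53 h 47 min = 53.78 h.
Threshold 44 h → overtime 9 h 47 min, regular 44 h 0 min.

Regular 44.00 hours, overtime 9.78 hours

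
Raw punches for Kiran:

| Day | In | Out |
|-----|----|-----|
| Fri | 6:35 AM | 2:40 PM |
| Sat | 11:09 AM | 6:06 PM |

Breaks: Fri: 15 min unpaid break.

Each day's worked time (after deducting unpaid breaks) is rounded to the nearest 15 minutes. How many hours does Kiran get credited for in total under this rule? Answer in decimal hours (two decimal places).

Fri: 6:35 AM–2:40 PM = 8 h 5 min − 15 min = 7 h 50 min → rounds to 7 h 45 min
Sat: 11:09 AM–6:06 PM = 6 h 57 min → rounds to 7 h 0 min
Total credited: 14 h 45 min.

14.75 hours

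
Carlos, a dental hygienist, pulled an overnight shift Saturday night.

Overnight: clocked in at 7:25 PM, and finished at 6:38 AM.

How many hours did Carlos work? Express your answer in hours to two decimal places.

11.22 hours

Overnight: 7:25 PM → midnight = 4 h 35 min; midnight → 6:38 AM = 6 h 38 min; span 11 h 13 min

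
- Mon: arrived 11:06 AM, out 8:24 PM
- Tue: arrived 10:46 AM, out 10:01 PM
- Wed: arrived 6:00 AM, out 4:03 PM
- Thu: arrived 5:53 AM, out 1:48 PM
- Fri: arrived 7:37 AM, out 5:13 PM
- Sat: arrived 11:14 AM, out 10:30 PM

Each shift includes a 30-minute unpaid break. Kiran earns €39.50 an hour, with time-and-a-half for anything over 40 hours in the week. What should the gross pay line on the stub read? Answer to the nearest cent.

€2550.71

Mon: 11:06 AM–8:24 PM = 9 h 18 min; less 30 min break → 8 h 48 min
Tue: 10:46 AM–10:01 PM = 11 h 15 min; less 30 min break → 10 h 45 min
Wed: 6:00 AM–4:03 PM = 10 h 3 min; less 30 min break → 9 h 33 min
Thu: 5:53 AM–1:48 PM = 7 h 55 min; less 30 min break → 7 h 25 min
Fri: 7:37 AM–5:13 PM = 9 h 36 min; less 30 min break → 9 h 6 min
Sat: 11:14 AM–10:30 PM = 11 h 16 min; less 30 min break → 10 h 46 min
Total worked: 56 h 23 min = 3383 min.
Regular 40 h 0 min = 2400 min at €39.50/h; overtime 16 h 23 min = 983 min at €59.25/h.
Pay = (2400 × €39.50 + 983 × €59.25) ÷ 60 = €2550.71.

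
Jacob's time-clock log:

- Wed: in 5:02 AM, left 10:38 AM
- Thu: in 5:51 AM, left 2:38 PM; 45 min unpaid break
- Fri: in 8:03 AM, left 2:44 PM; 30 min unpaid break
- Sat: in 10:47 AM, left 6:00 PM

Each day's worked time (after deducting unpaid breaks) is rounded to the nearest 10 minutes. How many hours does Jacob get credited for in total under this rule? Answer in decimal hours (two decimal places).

Wed: 5:02 AM–10:38 AM = 5 h 36 min → rounds to 5 h 40 min
Thu: 5:51 AM–2:38 PM = 8 h 47 min − 45 min = 8 h 2 min → rounds to 8 h 0 min
Fri: 8:03 AM–2:44 PM = 6 h 41 min − 30 min = 6 h 11 min → rounds to 6 h 10 min
Sat: 10:47 AM–6:00 PM = 7 h 13 min → rounds to 7 h 10 min
Total credited: 27 h 0 min.

27.00 hours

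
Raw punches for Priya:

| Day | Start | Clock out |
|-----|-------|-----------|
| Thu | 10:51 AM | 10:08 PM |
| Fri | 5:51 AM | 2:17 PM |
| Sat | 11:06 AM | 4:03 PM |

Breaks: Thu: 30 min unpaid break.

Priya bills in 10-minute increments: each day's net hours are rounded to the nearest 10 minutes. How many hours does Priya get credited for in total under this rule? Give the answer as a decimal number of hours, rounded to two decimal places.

Thu: 10:51 AM–10:08 PM = 11 h 17 min − 30 min = 10 h 47 min → rounds to 10 h 50 min
Fri: 5:51 AM–2:17 PM = 8 h 26 min → rounds to 8 h 30 min
Sat: 11:06 AM–4:03 PM = 4 h 57 min → rounds to 5 h 0 min
Total credited: 24 h 20 min.

24.33 hours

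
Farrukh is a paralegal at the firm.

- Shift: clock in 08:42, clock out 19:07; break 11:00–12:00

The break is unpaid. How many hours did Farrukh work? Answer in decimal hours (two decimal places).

Shift: 08:42–19:07 = 10 h 25 min; less 60 min break → 9 h 25 min

9.42 hours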